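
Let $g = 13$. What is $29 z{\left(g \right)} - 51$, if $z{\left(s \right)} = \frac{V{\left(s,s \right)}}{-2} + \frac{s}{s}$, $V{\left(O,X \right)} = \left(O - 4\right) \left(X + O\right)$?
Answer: $-3415$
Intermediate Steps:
$V{\left(O,X \right)} = \left(-4 + O\right) \left(O + X\right)$
$z{\left(s \right)} = 1 - s^{2} + 4 s$ ($z{\left(s \right)} = \frac{s^{2} - 4 s - 4 s + s s}{-2} + \frac{s}{s} = \left(s^{2} - 4 s - 4 s + s^{2}\right) \left(- \frac{1}{2}\right) + 1 = \left(- 8 s + 2 s^{2}\right) \left(- \frac{1}{2}\right) + 1 = \left(- s^{2} + 4 s\right) + 1 = 1 - s^{2} + 4 s$)
$29 z{\left(g \right)} - 51 = 29 \left(1 - 13^{2} + 4 \cdot 13\right) - 51 = 29 \left(1 - 169 + 52\right) - 51 = 29 \left(-116\right) - 51 = -3364 - 51 = -3415$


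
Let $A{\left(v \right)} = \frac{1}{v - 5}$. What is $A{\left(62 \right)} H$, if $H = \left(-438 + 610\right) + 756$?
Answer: $\frac{928}{57} \approx 16.281$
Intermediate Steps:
$A{\left(v \right)} = \frac{1}{-5 + v}$
$H = 928$ ($H = 172 + 756 = 928$)
$A{\left(62 \right)} H = \frac{1}{-5 + 62} \cdot 928 = \frac{1}{57} \cdot 928 = \frac{928}{57}$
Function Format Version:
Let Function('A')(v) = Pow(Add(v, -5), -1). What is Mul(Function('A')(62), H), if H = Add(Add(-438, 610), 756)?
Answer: Rational(928, 57) ≈ 16.281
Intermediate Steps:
Function('A')(v) = Pow(Add(-5, v), -1)
H = 928 (H = Add(172, 756) = 928)
Mul(Function('A')(62), H) = Mul(Pow(Add(-5, 62), -1), 928) = Mul(Pow(57, -1), 928) = Mul(Rational(1, 57), 928) = Rational(928, 57)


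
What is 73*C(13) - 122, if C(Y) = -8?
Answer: -706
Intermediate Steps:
73*C(13) - 122 = 73*(-8) - 122 = -584 - 122 = -706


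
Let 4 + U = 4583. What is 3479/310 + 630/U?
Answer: 16125641/1419490 ≈ 11.360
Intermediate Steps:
U = 4579 (U = -4 + 4583 = 4579)
3479/310 + 630/U = 3479/310 + 630/4579 = 16125641/1419490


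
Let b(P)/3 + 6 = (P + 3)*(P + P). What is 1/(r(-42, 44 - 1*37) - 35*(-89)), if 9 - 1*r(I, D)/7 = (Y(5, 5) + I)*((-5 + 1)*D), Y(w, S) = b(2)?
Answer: 1/3178 ≈ 0.00031466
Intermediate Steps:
b(P) = -18 + 6*P*(3 + P) (b(P) = -18 + 3*((P + 3)*(P + P)) = -18 + 3*((3 + P)*(2*P)) = -18 + 3*(2*P*(3 + P)) = -18 + 6*P*(3 + P))
Y(w, S) = 42 (Y(w, S) = -18 + 6*2² + 18*2 = -18 + 6*4 + 36 = -18 + 24 + 36 = 42)
r(I, D) = 63 + 28*D*(42 + I) (r(I, D) = 63 - 7*(42 + I)*(-5 + 1)*D = 63 - 7*(42 + I)*(-4*D) = 63 - (-28)*D*(42 + I) = 63 + 28*D*(42 + I))
1/(r(-42, 44 - 1*37) - 35*(-89)) = 1/((63 + 1176*(44 - 1*37) + 28*(44 - 1*37)*(-42)) - 35*(-89)) = 1/((63 + 1176*(44 - 37) + 28*(44 - 37)*(-42)) + 3115) = 1/((63 + 1176*7 + 28*7*(-42)) + 3115) = 1/((63 + 8232 - 8232) + 3115) = 1/(63 + 3115) = 1/3178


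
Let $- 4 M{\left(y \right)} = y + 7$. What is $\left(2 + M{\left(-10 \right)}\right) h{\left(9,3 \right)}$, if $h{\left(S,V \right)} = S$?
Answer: $\frac{99}{4} \approx 24.75$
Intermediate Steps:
$M{\left(y \right)} = - \frac{7}{4} - \frac{y}{4}$ ($M{\left(y \right)} = - \frac{y + 7}{4} = - \frac{7 + y}{4} = - \frac{7}{4} - \frac{y}{4}$)
$\left(2 + M{\left(-10 \right)}\right) h{\left(9,3 \right)} = \left(2 - - \frac{3}{4}\right) 9 = \left(2 + \left(- \frac{7}{4} + \frac{5}{2}\right)\right) 9 = \left(2 + \frac{3}{4}\right) 9 = \frac{11}{4} \cdot 9 = \frac{99}{4}$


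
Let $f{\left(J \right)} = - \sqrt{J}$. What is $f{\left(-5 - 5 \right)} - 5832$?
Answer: $-5832 - i \sqrt{10} \approx -5832.0 - 3.1623 i$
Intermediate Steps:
$f{\left(-5 - 5 \right)} - 5832 = - \sqrt{-5 - 5} - 5832 = - \sqrt{-10} - 5832 = - i \sqrt{10} - 5832 = -5832 - i \sqrt{10}$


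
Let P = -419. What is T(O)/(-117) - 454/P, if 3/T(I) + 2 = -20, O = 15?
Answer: 389951/359502 ≈ 1.0847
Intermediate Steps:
T(I) = -3/22 (T(I) = 3/(-2 - 20) = 3/(-22) = 3*(-1/22) = -3/22)
T(O)/(-117) - 454/P = -3/22/(-117) - 454/(-419) = -3/22*(-1/117) - 454*(-1/419) = 1/858 + 454/419 = 389951/359502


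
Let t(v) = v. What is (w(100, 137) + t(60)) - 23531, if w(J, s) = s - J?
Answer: -23434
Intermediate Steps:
(w(100, 137) + t(60)) - 23531 = ((137 - 1*100) + 60) - 23531 = ((137 - 100) + 60) - 23531 = (37 + 60) - 23531 = 97 - 23531 = -23434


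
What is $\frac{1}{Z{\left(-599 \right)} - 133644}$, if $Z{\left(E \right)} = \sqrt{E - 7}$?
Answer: $- \frac{22274}{2976786557} - \frac{i \sqrt{606}}{17860719342} \approx -7.4826 \cdot 10^{-6} - 1.3783 \cdot 10^{-9} i$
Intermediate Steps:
$Z{\left(E \right)} = \sqrt{-7 + E}$
$\frac{1}{Z{\left(-599 \right)} - 133644} = \frac{1}{\sqrt{-7 - 599} - 133644} = \frac{1}{\sqrt{-606} - 133644} = \frac{1}{i \sqrt{606} - 133644} = \frac{1}{-133644 + i \sqrt{606}}$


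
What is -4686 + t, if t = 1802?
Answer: -2884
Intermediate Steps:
-4686 + t = -4686 + 1802 = -2884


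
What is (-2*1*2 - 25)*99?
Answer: -2871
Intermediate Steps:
(-2*1*2 - 25)*99 = (-2*2 - 25)*99 = (-4 - 25)*99 = -29*99 = -2871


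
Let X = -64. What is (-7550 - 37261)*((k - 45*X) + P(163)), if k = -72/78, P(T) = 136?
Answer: -135108612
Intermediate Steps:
k = -12/13 (k = -72*1/78 = -12/13 ≈ -0.92308)
(-7550 - 37261)*((k - 45*X) + P(163)) = (-7550 - 37261)*((-12/13 - 45*(-64)) + 136) = -44811*((-12/13 + 2880) + 136) = -44811*(37428/13 + 136) = -44811*39196/13 = -135108612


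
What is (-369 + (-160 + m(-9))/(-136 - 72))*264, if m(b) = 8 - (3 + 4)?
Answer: -2527569/26 ≈ -97214.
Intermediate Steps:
m(b) = 1 (m(b) = 8 - 1*7 = 8 - 7 = 1)
(-369 + (-160 + m(-9))/(-136 - 72))*264 = (-369 + (-160 + 1)/(-136 - 72))*264 = (-369 - 159/(-208))*264 = (-369 - 159*(-1/208))*264 = (-369 + 159/208)*264 = -76593/208*264 = -2527569/26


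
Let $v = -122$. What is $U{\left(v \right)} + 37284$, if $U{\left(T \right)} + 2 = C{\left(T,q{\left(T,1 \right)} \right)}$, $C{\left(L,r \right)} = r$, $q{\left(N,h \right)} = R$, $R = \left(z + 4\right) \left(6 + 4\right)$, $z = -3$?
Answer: $37292$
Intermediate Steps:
$R = 10$ ($R = \left(-3 + 4\right) \left(6 + 4\right) = 1 \cdot 10 = 10$)
$q{\left(N,h \right)} = 10$
$U{\left(T \right)} = 8$ ($U{\left(T \right)} = -2 + 10 = 8$)
$U{\left(v \right)} + 37284 = 8 + 37284 = 37292$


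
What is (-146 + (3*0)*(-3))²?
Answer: 21316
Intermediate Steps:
(-146 + (3*0)*(-3))² = (-146 + 0*(-3))² = (-146 + 0)² = (-146)² = 21316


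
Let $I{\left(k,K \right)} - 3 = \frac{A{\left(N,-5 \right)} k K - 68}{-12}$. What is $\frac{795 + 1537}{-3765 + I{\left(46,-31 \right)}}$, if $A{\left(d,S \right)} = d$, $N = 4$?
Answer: $- \frac{2332}{3281} \approx -0.71076$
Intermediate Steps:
$I{\left(k,K \right)} = \frac{26}{3} - \frac{K k}{3}$ ($I{\left(k,K \right)} = 3 + \frac{4 k K - 68}{-12} = 3 + \left(4 K k - 68\right) \left(- \frac{1}{12}\right) = 3 + \left(-68 + 4 K k\right) \left(- \frac{1}{12}\right) = 3 - \left(- \frac{17}{3} + \frac{K k}{3}\right) = \frac{26}{3} - \frac{K k}{3}$)
$\frac{795 + 1537}{-3765 + I{\left(46,-31 \right)}} = \frac{795 + 1537}{-3765 - \left(- \frac{26}{3} - \frac{1426}{3}\right)} = \frac{2332}{-3765 + \left(\frac{26}{3} + \frac{1426}{3}\right)} = \frac{2332}{-3765 + 484} = \frac{2332}{-3281} = 2332 \left(- \frac{1}{3281}\right) = - \frac{2332}{3281}$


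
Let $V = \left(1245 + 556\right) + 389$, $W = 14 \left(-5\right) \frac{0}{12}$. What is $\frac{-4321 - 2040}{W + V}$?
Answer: $- \frac{6361}{2190} \approx -2.9046$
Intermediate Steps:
$W = 0$ ($W = - 70 \cdot 0 \cdot \frac{1}{12} = \left(-70\right) 0 = 0$)
$V = 2190$ ($V = 1801 + 389 = 2190$)
$\frac{-4321 - 2040}{W + V} = \frac{-4321 - 2040}{0 + 2190} = - \frac{6361}{2190}$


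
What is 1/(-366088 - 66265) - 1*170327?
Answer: -73641389432/432353 ≈ -1.7033e+5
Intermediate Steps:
1/(-366088 - 66265) - 1*170327 = 1/(-432353) - 170327 = -1/432353 - 170327 = -73641389432/432353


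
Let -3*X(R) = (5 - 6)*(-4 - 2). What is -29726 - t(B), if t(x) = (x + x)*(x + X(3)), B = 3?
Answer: -29732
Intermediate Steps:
X(R) = -2 (X(R) = -(5 - 6)*(-4 - 2)/3 = -(-1)*(-6)/3 = -⅓*6 = -2)
t(x) = 2*x*(-2 + x) (t(x) = (x + x)*(x - 2) = (2*x)*(-2 + x) = 2*x*(-2 + x))
-29726 - t(B) = -29726 - 2*3*(-2 + 3) = -29726 - 2*3 = -29726 - 1*6 = -29726 - 6 = -29732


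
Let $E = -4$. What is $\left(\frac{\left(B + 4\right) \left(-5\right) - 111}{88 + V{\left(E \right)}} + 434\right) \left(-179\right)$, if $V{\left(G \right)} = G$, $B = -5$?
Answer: $- \frac{3253325}{42} \approx -77460.0$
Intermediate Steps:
$\left(\frac{\left(B + 4\right) \left(-5\right) - 111}{88 + V{\left(E \right)}} + 434\right) \left(-179\right) = \left(\frac{\left(-5 + 4\right) \left(-5\right) - 111}{88 - 4} + 434\right) \left(-179\right) = \left(\frac{\left(-1\right) \left(-5\right) - 111}{84} + 434\right) \left(-179\right) = \left(\left(5 - 111\right) \frac{1}{84} + 434\right) \left(-179\right) = \left(\left(-106\right) \frac{1}{84} + 434\right) \left(-179\right) = \left(- \frac{53}{42} + 434\right) \left(-179\right) = \frac{18175}{42} \left(-179\right) = - \frac{3253325}{42}$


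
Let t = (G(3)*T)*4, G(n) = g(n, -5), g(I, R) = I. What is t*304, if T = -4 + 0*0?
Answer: -14592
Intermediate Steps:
G(n) = n
T = -4 (T = -4 + 0 = -4)
t = -48 (t = (3*(-4))*4 = -12*4 = -48)
t*304 = -48*304 = -14592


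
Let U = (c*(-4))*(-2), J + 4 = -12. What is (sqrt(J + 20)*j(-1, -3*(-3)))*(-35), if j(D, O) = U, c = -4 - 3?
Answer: 3920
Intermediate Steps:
J = -16 (J = -4 - 12 = -16)
c = -7
U = -56 (U = -7*(-4)*(-2) = 28*(-2) = -56)
j(D, O) = -56
(sqrt(J + 20)*j(-1, -3*(-3)))*(-35) = (sqrt(-16 + 20)*(-56))*(-35) = (sqrt(4)*(-56))*(-35) = (2*(-56))*(-35) = -112*(-35) = 3920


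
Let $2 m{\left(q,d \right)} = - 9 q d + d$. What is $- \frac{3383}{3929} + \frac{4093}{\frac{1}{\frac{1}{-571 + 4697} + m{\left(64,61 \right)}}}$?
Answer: $- \frac{581822731206343}{8105527} \approx -7.1781 \cdot 10^{7}$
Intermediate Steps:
$m{\left(q,d \right)} = \frac{d}{2} - \frac{9 d q}{2}$ ($m{\left(q,d \right)} = \frac{- 9 q d + d}{2} = \frac{- 9 d q + d}{2} = \frac{d - 9 d q}{2} = \frac{d}{2} - \frac{9 d q}{2}$)
$- \frac{3383}{3929} + \frac{4093}{\frac{1}{\frac{1}{-571 + 4697} + m{\left(64,61 \right)}}} = - \frac{3383}{3929} + \frac{4093}{\frac{1}{\frac{1}{-571 + 4697} + \frac{1}{2} \cdot 61 \left(1 - 576\right)}} = \left(-3383\right) \frac{1}{3929} + \frac{4093}{\frac{1}{\frac{1}{4126} + \frac{1}{2} \cdot 61 \left(1 - 576\right)}} = - \frac{3383}{3929} + \frac{4093}{\frac{1}{\frac{1}{4126} + \frac{1}{2} \cdot 61 \left(-575\right)}} = - \frac{3383}{3929} + \frac{4093}{\frac{1}{\frac{1}{4126} - \frac{35075}{2}}} = - \frac{3383}{3929} + \frac{4093}{\frac{1}{- \frac{36179862}{2063}}} = - \frac{3383}{3929} + \frac{4093}{- \frac{2063}{36179862}} = - \frac{3383}{3929} + 4093 \left(- \frac{36179862}{2063}\right) = - \frac{3383}{3929} - \frac{148084175166}{2063} = - \frac{581822731206343}{8105527}$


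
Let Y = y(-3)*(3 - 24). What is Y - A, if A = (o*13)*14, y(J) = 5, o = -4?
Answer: 623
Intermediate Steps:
A = -728 (A = -4*13*14 = -52*14 = -728)
Y = -105 (Y = 5*(3 - 24) = 5*(-21) = -105)
Y - A = -105 - 1*(-728) = -105 + 728 = 623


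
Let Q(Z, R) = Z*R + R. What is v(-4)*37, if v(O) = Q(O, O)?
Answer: 444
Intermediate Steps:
Q(Z, R) = R + R*Z (Q(Z, R) = R*Z + R = R + R*Z)
v(O) = O*(1 + O)
v(-4)*37 = -4*(1 - 4)*37 = -4*(-3)*37 = 12*37 = 444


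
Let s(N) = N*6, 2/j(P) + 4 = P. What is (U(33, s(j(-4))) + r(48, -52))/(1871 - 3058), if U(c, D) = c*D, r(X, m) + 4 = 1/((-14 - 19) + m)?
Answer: 9097/201790 ≈ 0.045081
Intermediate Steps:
r(X, m) = -4 + 1/(-33 + m) (r(X, m) = -4 + 1/((-14 - 19) + m) = -4 + 1/(-33 + m))
j(P) = 2/(-4 + P)
s(N) = 6*N
U(c, D) = D*c
(U(33, s(j(-4))) + r(48, -52))/(1871 - 3058) = ((6*(2/(-4 - 4)))*33 + (133 - 4*(-52))/(-33 - 52))/(1871 - 3058) = ((6*(2/(-8)))*33 + (133 + 208)/(-85))/(-1187) = ((6*(2*(-1/8)))*33 - 1/85*341)*(-1/1187) = ((6*(-1/4))*33 - 341/85)*(-1/1187) = (-3/2*33 - 341/85)*(-1/1187) = (-99/2 - 341/85)*(-1/1187) = -9097/170*(-1/1187) = 9097/201790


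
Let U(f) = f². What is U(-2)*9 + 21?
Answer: 57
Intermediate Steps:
U(-2)*9 + 21 = (-2)²*9 + 21 = 4*9 + 21 = 36 + 21 = 57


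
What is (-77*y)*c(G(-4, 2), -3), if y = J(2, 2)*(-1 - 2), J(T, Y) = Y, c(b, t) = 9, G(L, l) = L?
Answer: 4158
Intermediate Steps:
y = -6 (y = 2*(-1 - 2) = 2*(-3) = -6)
(-77*y)*c(G(-4, 2), -3) = -77*(-6)*9 = 462*9 = 4158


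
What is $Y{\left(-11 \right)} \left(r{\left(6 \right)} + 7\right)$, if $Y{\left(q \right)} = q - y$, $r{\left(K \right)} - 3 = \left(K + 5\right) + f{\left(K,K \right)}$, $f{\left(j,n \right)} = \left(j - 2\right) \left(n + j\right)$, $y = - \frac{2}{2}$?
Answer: $-690$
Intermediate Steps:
$y = -1$ ($y = \left(-2\right) \frac{1}{2} = -1$)
$f{\left(j,n \right)} = \left(-2 + j\right) \left(j + n\right)$
$r{\left(K \right)} = 8 - 3 K + 2 K^{2}$ ($r{\left(K \right)} = 3 + \left(\left(K + 5\right) + \left(K^{2} - 2 K - 2 K + K K\right)\right) = 3 + \left(\left(5 + K\right) + \left(K^{2} - 2 K - 2 K + K^{2}\right)\right) = 3 + \left(\left(5 + K\right) + \left(- 4 K + 2 K^{2}\right)\right) = 3 + \left(5 - 3 K + 2 K^{2}\right) = 8 - 3 K + 2 K^{2}$)
$Y{\left(q \right)} = 1 + q$ ($Y{\left(q \right)} = q - -1 = q + 1 = 1 + q$)
$Y{\left(-11 \right)} \left(r{\left(6 \right)} + 7\right) = \left(1 - 11\right) \left(\left(8 - 18 + 2 \cdot 6^{2}\right) + 7\right) = - 10 \left(\left(8 - 18 + 2 \cdot 36\right) + 7\right) = - 10 \left(\left(8 - 18 + 72\right) + 7\right) = - 10 \left(62 + 7\right) = \left(-10\right) 69 = -690$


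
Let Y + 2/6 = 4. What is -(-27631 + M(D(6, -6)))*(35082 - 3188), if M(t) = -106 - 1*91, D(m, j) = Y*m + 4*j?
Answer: 887546232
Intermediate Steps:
Y = 11/3 (Y = -⅓ + 4 = 11/3 ≈ 3.6667)
D(m, j) = 4*j + 11*m/3 (D(m, j) = 11*m/3 + 4*j = 4*j + 11*m/3)
M(t) = -197 (M(t) = -106 - 91 = -197)
-(-27631 + M(D(6, -6)))*(35082 - 3188) = -(-27631 - 197)*(35082 - 3188) = -(-27828)*31894 = -1*(-887546232) = 887546232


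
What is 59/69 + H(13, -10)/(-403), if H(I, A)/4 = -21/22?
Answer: 264445/305877 ≈ 0.86455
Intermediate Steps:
H(I, A) = -42/11 (H(I, A) = 4*(-21/22) = -42/11)
59/69 + H(13, -10)/(-403) = 59/69 - 42/11/(-403) = 59*(1/69) - 42/11*(-1/403) = 59/69 + 42/4433 = 264445/305877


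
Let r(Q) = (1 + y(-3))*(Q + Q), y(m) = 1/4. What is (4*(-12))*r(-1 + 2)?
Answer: -120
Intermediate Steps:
y(m) = ¼
r(Q) = 5*Q/2 (r(Q) = (1 + ¼)*(Q + Q) = 5*(2*Q)/4 = 5*Q/2)
(4*(-12))*r(-1 + 2) = (4*(-12))*(5*(-1 + 2)/2) = -120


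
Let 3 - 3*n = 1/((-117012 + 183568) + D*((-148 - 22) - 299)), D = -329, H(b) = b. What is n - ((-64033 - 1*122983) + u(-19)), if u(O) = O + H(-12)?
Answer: 123932580407/662571 ≈ 1.8705e+5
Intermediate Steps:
u(O) = -12 + O (u(O) = O - 12 = -12 + O)
n = 662570/662571 (n = 1 - 1/(3*((-117012 + 183568) - 329*((-148 - 22) - 299))) = 1 - 1/(3*(66556 - 329*(-170 - 299))) = 1 - 1/(3*(66556 - 329*(-469))) = 1 - 1/(3*(66556 + 154301)) = 1 - 1/3/220857 = 1 - 1/3*1/220857 = 1 - 1/662571 = 662570/662571 ≈ 1.0000)
n - ((-64033 - 1*122983) + u(-19)) = 662570/662571 - ((-64033 - 1*122983) + (-12 - 19)) = 662570/662571 - ((-64033 - 122983) - 31) = 662570/662571 - (-187016 - 31) = 662570/662571 - 1*(-187047) = 662570/662571 + 187047 = 123932580407/662571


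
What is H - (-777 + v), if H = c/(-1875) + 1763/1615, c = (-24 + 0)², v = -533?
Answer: 264614609/201875 ≈ 1310.8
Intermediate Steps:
c = 576 (c = (-24)² = 576)
H = 158359/201875 (H = 576/(-1875) + 1763/1615 = 576*(-1/1875) + 1763*(1/1615) = -192/625 + 1763/1615 = 158359/201875 ≈ 0.78444)
H - (-777 + v) = 158359/201875 - (-777 - 533) = 158359/201875 - 1*(-1310) = 158359/201875 + 1310 = 264614609/201875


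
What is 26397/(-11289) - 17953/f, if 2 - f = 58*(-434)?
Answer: -289063165/94729762 ≈ -3.0514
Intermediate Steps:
f = 25174 (f = 2 - 58*(-434) = 2 - 1*(-25172) = 2 + 25172 = 25174)
26397/(-11289) - 17953/f = 26397/(-11289) - 17953/25174 = 26397*(-1/11289) - 17953*1/25174 = -8799/3763 - 17953/25174 = -289063165/94729762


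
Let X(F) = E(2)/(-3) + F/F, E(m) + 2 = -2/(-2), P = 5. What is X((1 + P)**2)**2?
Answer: 16/9 ≈ 1.7778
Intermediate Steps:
E(m) = -1 (E(m) = -2 - 2/(-2) = -2 - 2*(-1/2) = -2 + 1 = -1)
X(F) = 4/3 (X(F) = -1/(-3) + F/F = -1*(-1/3) + 1 = 1/3 + 1 = 4/3)
X((1 + P)**2)**2 = (4/3)**2 = 16/9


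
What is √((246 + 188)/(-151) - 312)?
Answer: I*√7179446/151 ≈ 17.745*I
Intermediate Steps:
√((246 + 188)/(-151) - 312) = √(434*(-1/151) - 312) = √(-434/151 - 312) = √(-47546/151) = I*√7179446/151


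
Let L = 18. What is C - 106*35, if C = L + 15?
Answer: -3677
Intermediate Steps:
C = 33 (C = 18 + 15 = 33)
C - 106*35 = 33 - 106*35 = 33 - 3710 = -3677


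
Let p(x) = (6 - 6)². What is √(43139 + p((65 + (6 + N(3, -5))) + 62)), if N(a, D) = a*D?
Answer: √43139 ≈ 207.70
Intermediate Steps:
N(a, D) = D*a
p(x) = 0 (p(x) = 0² = 0)
√(43139 + p((65 + (6 + N(3, -5))) + 62)) = √(43139 + 0) = √43139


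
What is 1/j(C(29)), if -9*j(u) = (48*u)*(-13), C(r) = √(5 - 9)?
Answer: -3*I/416 ≈ -0.0072115*I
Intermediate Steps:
C(r) = 2*I (C(r) = √(-4) = 2*I)
j(u) = 208*u/3 (j(u) = -48*u*(-13)/9 = -(-208)*u/3 = 208*u/3)
1/j(C(29)) = 1/(208*(2*I)/3) = 1/(416*I/3) = -3*I/416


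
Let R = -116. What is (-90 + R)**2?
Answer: 42436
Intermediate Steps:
(-90 + R)**2 = (-90 - 116)**2 = (-206)**2 = 42436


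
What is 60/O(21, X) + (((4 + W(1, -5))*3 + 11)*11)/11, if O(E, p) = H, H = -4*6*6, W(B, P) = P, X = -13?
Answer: 91/12 ≈ 7.5833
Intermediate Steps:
H = -144 (H = -24*6 = -144)
O(E, p) = -144
60/O(21, X) + (((4 + W(1, -5))*3 + 11)*11)/11 = 60/(-144) + (((4 - 5)*3 + 11)*11)/11 = 60*(-1/144) + ((-1*3 + 11)*11)*(1/11) = -5/12 + ((-3 + 11)*11)*(1/11) = -5/12 + (8*11)*(1/11) = -5/12 + 88*(1/11) = -5/12 + 8 = 91/12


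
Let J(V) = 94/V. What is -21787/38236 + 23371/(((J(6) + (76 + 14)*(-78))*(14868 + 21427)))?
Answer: -16618903174813/29161329103060 ≈ -0.56989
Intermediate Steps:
-21787/38236 + 23371/(((J(6) + (76 + 14)*(-78))*(14868 + 21427))) = -21787/38236 + 23371/(((94/6 + (76 + 14)*(-78))*(14868 + 21427))) = -21787*1/38236 + 23371/(((94*(⅙) + 90*(-78))*36295)) = -21787/38236 + 23371/(((47/3 - 7020)*36295)) = -21787/38236 + 23371/((-21013/3*36295)) = -21787/38236 + 23371/(-762666835/3) = -21787/38236 + 23371*(-3/762666835) = -21787/38236 - 70113/762666835 = -16618903174813/29161329103060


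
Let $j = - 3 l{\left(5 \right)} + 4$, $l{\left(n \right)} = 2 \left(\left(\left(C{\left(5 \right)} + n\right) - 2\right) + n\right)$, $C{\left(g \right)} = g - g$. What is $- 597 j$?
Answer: $26268$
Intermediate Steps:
$C{\left(g \right)} = 0$
$l{\left(n \right)} = -4 + 4 n$ ($l{\left(n \right)} = 2 \left(\left(\left(0 + n\right) - 2\right) + n\right) = 2 \left(\left(n - 2\right) + n\right) = 2 \left(\left(-2 + n\right) + n\right) = 2 \left(-2 + 2 n\right) = -4 + 4 n$)
$j = -44$ ($j = - 3 \left(-4 + 4 \cdot 5\right) + 4 = - 3 \left(-4 + 20\right) + 4 = \left(-3\right) 16 + 4 = -48 + 4 = -44$)
$- 597 j = \left(-597\right) \left(-44\right) = 26268$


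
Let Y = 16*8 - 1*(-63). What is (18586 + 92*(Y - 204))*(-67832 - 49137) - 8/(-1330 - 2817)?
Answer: -8435375003762/4147 ≈ -2.0341e+9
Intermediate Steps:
Y = 191 (Y = 128 + 63 = 191)
(18586 + 92*(Y - 204))*(-67832 - 49137) - 8/(-1330 - 2817) = (18586 + 92*(191 - 204))*(-67832 - 49137) - 8/(-1330 - 2817) = (18586 + 92*(-13))*(-116969) - 8/(-4147) = (18586 - 1196)*(-116969) - (-1)*8/4147 = 17390*(-116969) - 1*(-8/4147) = -2034090910 + 8/4147 = -8435375003762/4147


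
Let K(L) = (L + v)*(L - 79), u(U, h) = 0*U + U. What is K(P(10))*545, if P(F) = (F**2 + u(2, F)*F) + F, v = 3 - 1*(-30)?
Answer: 4530585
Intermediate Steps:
u(U, h) = U (u(U, h) = 0 + U = U)
v = 33 (v = 3 + 30 = 33)
P(F) = F**2 + 3*F (P(F) = (F**2 + 2*F) + F = F**2 + 3*F)
K(L) = (-79 + L)*(33 + L) (K(L) = (L + 33)*(L - 79) = (33 + L)*(-79 + L) = (-79 + L)*(33 + L))
K(P(10))*545 = (-2607 + (10*(3 + 10))**2 - 460*(3 + 10))*545 = (-2607 + (10*13)**2 - 460*13)*545 = (-2607 + 130**2 - 46*130)*545 = (-2607 + 16900 - 5980)*545 = 8313*545 = 4530585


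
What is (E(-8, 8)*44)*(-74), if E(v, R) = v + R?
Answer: 0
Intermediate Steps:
E(v, R) = R + v
(E(-8, 8)*44)*(-74) = ((8 - 8)*44)*(-74) = (0*44)*(-74) = 0*(-74) = 0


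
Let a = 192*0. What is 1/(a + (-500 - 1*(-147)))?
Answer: -1/353 ≈ -0.0028329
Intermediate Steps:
a = 0
1/(a + (-500 - 1*(-147))) = 1/(0 + (-500 - 1*(-147))) = 1/(0 + (-500 + 147)) = 1/(0 - 353) = 1/(-353) = -1/353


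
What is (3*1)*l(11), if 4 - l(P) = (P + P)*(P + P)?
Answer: -1440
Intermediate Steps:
l(P) = 4 - 4*P² (l(P) = 4 - (P + P)*(P + P) = 4 - 2*P*2*P = 4 - 4*P²)
(3*1)*l(11) = (3*1)*(4 - 4*11²) = 3*(4 - 4*121) = 3*(4 - 484) = 3*(-480) = -1440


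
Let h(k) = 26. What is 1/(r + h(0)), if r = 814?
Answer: 1/840 ≈ 0.0011905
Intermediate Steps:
1/(r + h(0)) = 1/(814 + 26) = 1/840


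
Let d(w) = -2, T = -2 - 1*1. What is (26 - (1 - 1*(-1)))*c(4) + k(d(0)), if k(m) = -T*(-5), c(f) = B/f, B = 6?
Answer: 21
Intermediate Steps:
T = -3 (T = -2 - 1 = -3)
c(f) = 6/f
k(m) = -15 (k(m) = -1*(-3)*(-5) = 3*(-5) = -15)
(26 - (1 - 1*(-1)))*c(4) + k(d(0)) = (26 - (1 - 1*(-1)))*(6/4) - 15 = (26 - (1 + 1))*(6*(1/4)) - 15 = (26 - 1*2)*(3/2) - 15 = (26 - 2)*(3/2) - 15 = 24*(3/2) - 15 = 36 - 15 = 21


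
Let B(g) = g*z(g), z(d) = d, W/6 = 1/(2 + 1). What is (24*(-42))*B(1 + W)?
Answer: -9072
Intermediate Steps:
W = 2 (W = 6/(2 + 1) = 6/3 = 6*(⅓) = 2)
B(g) = g² (B(g) = g*g = g²)
(24*(-42))*B(1 + W) = (24*(-42))*(1 + 2)² = -1008*3² = -1008*9 = -9072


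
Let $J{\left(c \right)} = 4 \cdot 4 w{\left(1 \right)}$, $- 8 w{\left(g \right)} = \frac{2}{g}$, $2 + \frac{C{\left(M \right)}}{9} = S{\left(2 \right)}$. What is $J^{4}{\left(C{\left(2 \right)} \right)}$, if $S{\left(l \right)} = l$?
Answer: $256$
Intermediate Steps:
$C{\left(M \right)} = 0$ ($C{\left(M \right)} = -18 + 9 \cdot 2 = -18 + 18 = 0$)
$w{\left(g \right)} = - \frac{1}{4 g}$ ($w{\left(g \right)} = - \frac{2 \frac{1}{g}}{8} = - \frac{1}{4 g}$)
$J{\left(c \right)} = -4$ ($J{\left(c \right)} = 4 \cdot 4 \left(- \frac{1}{4 \cdot 1}\right) = 16 \left(\left(- \frac{1}{4}\right) 1\right) = 16 \left(- \frac{1}{4}\right) = -4$)
$J^{4}{\left(C{\left(2 \right)} \right)} = \left(-4\right)^{4} = 256$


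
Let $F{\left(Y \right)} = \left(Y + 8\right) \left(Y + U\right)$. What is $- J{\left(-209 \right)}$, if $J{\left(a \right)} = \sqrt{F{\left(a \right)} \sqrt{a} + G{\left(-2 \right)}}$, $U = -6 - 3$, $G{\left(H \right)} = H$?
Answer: $- \sqrt{-2 + 43818 i \sqrt{209}} \approx -562.79 - 562.79 i$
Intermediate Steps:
$U = -9$ ($U = -6 - 3 = -9$)
$F{\left(Y \right)} = \left(-9 + Y\right) \left(8 + Y\right)$ ($F{\left(Y \right)} = \left(Y + 8\right) \left(Y - 9\right) = \left(8 + Y\right) \left(-9 + Y\right) = \left(-9 + Y\right) \left(8 + Y\right)$)
$J{\left(a \right)} = \sqrt{-2 + \sqrt{a} \left(-72 + a^{2} - a\right)}$ ($J{\left(a \right)} = \sqrt{\left(-72 + a^{2} - a\right) \sqrt{a} - 2} = \sqrt{\sqrt{a} \left(-72 + a^{2} - a\right) - 2} = \sqrt{-2 + \sqrt{a} \left(-72 + a^{2} - a\right)}$)
$- J{\left(-209 \right)} = - \sqrt{-2 - \sqrt{-209} \left(72 - 209 - \left(-209\right)^{2}\right)} = - \sqrt{-2 - i \sqrt{209} \left(72 - 209 - 43681\right)} = - \sqrt{-2 - i \sqrt{209} \left(-43818\right)} = - \sqrt{-2 + 43818 i \sqrt{209}}$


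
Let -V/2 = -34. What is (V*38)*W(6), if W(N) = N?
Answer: 15504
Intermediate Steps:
V = 68 (V = -2*(-34) = 68)
(V*38)*W(6) = (68*38)*6 = 2584*6 = 15504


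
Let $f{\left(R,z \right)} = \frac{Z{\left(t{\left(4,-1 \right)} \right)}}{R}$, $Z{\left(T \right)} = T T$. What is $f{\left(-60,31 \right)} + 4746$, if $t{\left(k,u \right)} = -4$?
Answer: $\frac{71186}{15} \approx 4745.7$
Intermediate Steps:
$Z{\left(T \right)} = T^{2}$
$f{\left(R,z \right)} = \frac{16}{R}$ ($f{\left(R,z \right)} = \frac{\left(-4\right)^{2}}{R} = \frac{16}{R}$)
$f{\left(-60,31 \right)} + 4746 = \frac{16}{-60} + 4746 = 16 \left(- \frac{1}{60}\right) + 4746 = - \frac{4}{15} + 4746 = \frac{71186}{15}$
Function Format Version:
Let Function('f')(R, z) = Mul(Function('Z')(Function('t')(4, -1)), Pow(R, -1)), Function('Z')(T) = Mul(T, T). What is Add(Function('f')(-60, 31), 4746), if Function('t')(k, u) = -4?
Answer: Rational(71186, 15) ≈ 4745.7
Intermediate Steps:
Function('Z')(T) = Pow(T, 2)
Function('f')(R, z) = Mul(16, Pow(R, -1)) (Function('f')(R, z) = Mul(Pow(-4, 2), Pow(R, -1)) = Mul(16, Pow(R, -1)))
Add(Function('f')(-60, 31), 4746) = Add(Mul(16, Pow(-60, -1)), 4746) = Add(Mul(16, Rational(-1, 60)), 4746) = Add(Rational(-4, 15), 4746) = Rational(71186, 15)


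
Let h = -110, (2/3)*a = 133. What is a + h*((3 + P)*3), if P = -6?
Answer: 2379/2 ≈ 1189.5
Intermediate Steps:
a = 399/2 (a = (3/2)*133 = 399/2 ≈ 199.50)
a + h*((3 + P)*3) = 399/2 - 110*(3 - 6)*3 = 399/2 - (-330)*3 = 399/2 - 110*(-9) = 399/2 + 990 = 2379/2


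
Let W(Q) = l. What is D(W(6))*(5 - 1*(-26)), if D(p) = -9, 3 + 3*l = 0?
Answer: -279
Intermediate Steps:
l = -1 (l = -1 + (⅓)*0 = -1 + 0 = -1)
W(Q) = -1
D(W(6))*(5 - 1*(-26)) = -9*(5 - 1*(-26)) = -9*(5 + 26) = -9*31 = -279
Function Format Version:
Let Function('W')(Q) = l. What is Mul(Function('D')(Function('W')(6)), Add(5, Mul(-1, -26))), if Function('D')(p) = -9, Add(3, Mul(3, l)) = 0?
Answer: -279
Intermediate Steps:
l = -1 (l = Add(-1, Mul(Rational(1, 3), 0)) = Add(-1, 0) = -1)
Function('W')(Q) = -1
Mul(Function('D')(Function('W')(6)), Add(5, Mul(-1, -26))) = Mul(-9, Add(5, Mul(-1, -26))) = Mul(-9, Add(5, 26)) = Mul(-9, 31) = -279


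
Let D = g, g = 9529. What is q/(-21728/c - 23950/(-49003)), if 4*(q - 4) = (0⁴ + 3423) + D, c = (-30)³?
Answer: 268089287625/106961699 ≈ 2506.4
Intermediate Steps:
D = 9529
c = -27000
q = 3242 (q = 4 + ((0⁴ + 3423) + 9529)/4 = 4 + ((0 + 3423) + 9529)/4 = 4 + (3423 + 9529)/4 = 4 + (¼)*12952 = 4 + 3238 = 3242)
q/(-21728/c - 23950/(-49003)) = 3242/(-21728/(-27000) - 23950/(-49003)) = 3242/(-21728*(-1/27000) - 23950*(-1/49003)) = 3242/(2716/3375 + 23950/49003) = 3242/(213923398/165385125) = 3242*(165385125/213923398) = 268089287625/106961699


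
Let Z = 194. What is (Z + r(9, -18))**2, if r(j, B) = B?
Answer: 30976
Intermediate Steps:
(Z + r(9, -18))**2 = (194 - 18)**2 = 176**2 = 30976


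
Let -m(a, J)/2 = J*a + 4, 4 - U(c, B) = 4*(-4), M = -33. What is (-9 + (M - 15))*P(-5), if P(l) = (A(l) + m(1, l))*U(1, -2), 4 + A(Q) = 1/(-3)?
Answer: 2660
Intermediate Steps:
U(c, B) = 20 (U(c, B) = 4 - 4*(-4) = 4 - 1*(-16) = 4 + 16 = 20)
A(Q) = -13/3 (A(Q) = -4 + 1/(-3) = -4 - ⅓ = -13/3)
m(a, J) = -8 - 2*J*a (m(a, J) = -2*(J*a + 4) = -2*(4 + J*a) = -8 - 2*J*a)
P(l) = -740/3 - 40*l (P(l) = (-13/3 + (-8 - 2*l*1))*20 = (-13/3 + (-8 - 2*l))*20 = (-37/3 - 2*l)*20 = -740/3 - 40*l)
(-9 + (M - 15))*P(-5) = (-9 + (-33 - 15))*(-740/3 - 40*(-5)) = (-9 - 48)*(-740/3 + 200) = -57*(-140/3) = 2660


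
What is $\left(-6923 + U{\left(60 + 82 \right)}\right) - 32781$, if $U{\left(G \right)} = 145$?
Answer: $-39559$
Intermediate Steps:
$\left(-6923 + U{\left(60 + 82 \right)}\right) - 32781 = \left(-6923 + 145\right) - 32781 = -6778 - 32781 = -39559$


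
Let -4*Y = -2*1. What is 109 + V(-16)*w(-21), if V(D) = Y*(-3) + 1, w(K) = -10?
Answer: 114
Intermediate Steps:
Y = ½ (Y = -(-1)/2 = -¼*(-2) = ½ ≈ 0.50000)
V(D) = -½ (V(D) = (½)*(-3) + 1 = -3/2 + 1 = -½)
109 + V(-16)*w(-21) = 109 - ½*(-10) = 109 + 5 = 114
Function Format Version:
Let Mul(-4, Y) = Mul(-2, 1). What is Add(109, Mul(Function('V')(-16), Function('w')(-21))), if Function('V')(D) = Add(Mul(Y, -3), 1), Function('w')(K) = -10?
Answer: 114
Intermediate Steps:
Y = Rational(1, 2) (Y = Mul(Rational(-1, 4), Mul(-2, 1)) = Mul(Rational(-1, 4), -2) = Rational(1, 2) ≈ 0.50000)
Function('V')(D) = Rational(-1, 2) (Function('V')(D) = Add(Mul(Rational(1, 2), -3), 1) = Add(Rational(-3, 2), 1) = Rational(-1, 2))
Add(109, Mul(Function('V')(-16), Function('w')(-21))) = Add(109, Mul(Rational(-1, 2), -10)) = Add(109, 5) = 114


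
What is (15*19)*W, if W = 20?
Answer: 5700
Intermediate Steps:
(15*19)*W = (15*19)*20 = 285*20 = 5700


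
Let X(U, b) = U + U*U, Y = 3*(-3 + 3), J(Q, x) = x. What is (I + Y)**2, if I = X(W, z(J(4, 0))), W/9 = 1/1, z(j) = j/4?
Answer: 8100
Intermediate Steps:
z(j) = j/4 (z(j) = j*(1/4) = j/4)
Y = 0 (Y = 3*0 = 0)
W = 9 (W = 9/1 = 9*1 = 9)
X(U, b) = U + U**2
I = 90 (I = 9*(1 + 9) = 9*10 = 90)
(I + Y)**2 = (90 + 0)**2 = 90**2 = 8100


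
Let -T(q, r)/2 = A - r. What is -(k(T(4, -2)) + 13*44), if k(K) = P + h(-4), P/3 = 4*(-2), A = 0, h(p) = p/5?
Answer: -2736/5 ≈ -547.20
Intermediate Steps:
h(p) = p/5 (h(p) = p*(⅕) = p/5)
P = -24 (P = 3*(4*(-2)) = 3*(-8) = -24)
T(q, r) = 2*r (T(q, r) = -2*(0 - r) = -(-2)*r = 2*r)
k(K) = -124/5 (k(K) = -24 + (⅕)*(-4) = -24 - ⅘ = -124/5)
-(k(T(4, -2)) + 13*44) = -(-124/5 + 13*44) = -(-124/5 + 572) = -1*2736/5 = -2736/5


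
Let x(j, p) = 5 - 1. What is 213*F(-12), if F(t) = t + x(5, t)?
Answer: -1704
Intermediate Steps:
x(j, p) = 4
F(t) = 4 + t (F(t) = t + 4 = 4 + t)
213*F(-12) = 213*(4 - 12) = 213*(-8) = -1704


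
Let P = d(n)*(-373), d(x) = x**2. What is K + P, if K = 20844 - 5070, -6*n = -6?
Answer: 15401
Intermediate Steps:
n = 1 (n = -1/6*(-6) = 1)
K = 15774
P = -373 (P = 1**2*(-373) = 1*(-373) = -373)
K + P = 15774 - 373 = 15401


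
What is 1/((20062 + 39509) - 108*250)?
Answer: 1/32571 ≈ 3.0702e-5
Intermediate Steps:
1/((20062 + 39509) - 108*250) = 1/(59571 - 27000) = 1/32571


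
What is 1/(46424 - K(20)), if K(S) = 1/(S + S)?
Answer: 40/1856959 ≈ 2.1541e-5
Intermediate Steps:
K(S) = 1/(2*S)
1/(46424 - K(20)) = 1/(46424 - 1/(2*20)) = 1/(46424 - 1*1/40) = 1/(46424 - 1/40) = 1/(1856959/40) = 40/1856959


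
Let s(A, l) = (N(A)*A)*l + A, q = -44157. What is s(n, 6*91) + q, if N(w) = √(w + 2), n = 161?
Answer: -43996 + 87906*√163 ≈ 1.0783e+6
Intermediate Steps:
N(w) = √(2 + w)
s(A, l) = A + A*l*√(2 + A) (s(A, l) = (√(2 + A)*A)*l + A = (A*√(2 + A))*l + A = A*l*√(2 + A) + A = A + A*l*√(2 + A))
s(n, 6*91) + q = 161*(1 + (6*91)*√(2 + 161)) - 44157 = 161*(1 + 546*√163) - 44157 = (161 + 87906*√163) - 44157 = -43996 + 87906*√163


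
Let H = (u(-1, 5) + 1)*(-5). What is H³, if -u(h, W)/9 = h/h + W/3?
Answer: 1520875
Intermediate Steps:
u(h, W) = -9 - 3*W (u(h, W) = -9*(h/h + W/3) = -9*(1 + W*(⅓)) = -9*(1 + W/3) = -9 - 3*W)
H = 115 (H = ((-9 - 3*5) + 1)*(-5) = ((-9 - 15) + 1)*(-5) = (-24 + 1)*(-5) = -23*(-5) = 115)
H³ = 115³ = 1520875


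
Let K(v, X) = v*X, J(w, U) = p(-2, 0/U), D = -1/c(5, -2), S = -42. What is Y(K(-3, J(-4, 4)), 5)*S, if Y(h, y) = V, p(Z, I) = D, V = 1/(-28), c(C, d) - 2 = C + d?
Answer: 3/2 ≈ 1.5000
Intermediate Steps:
c(C, d) = 2 + C + d (c(C, d) = 2 + (C + d) = 2 + C + d)
V = -1/28 ≈ -0.035714
D = -⅕ (D = -1/(2 + 5 - 2) = -1/5 = -1*⅕ = -⅕ ≈ -0.20000)
p(Z, I) = -⅕
J(w, U) = -⅕
K(v, X) = X*v
Y(h, y) = -1/28
Y(K(-3, J(-4, 4)), 5)*S = -1/28*(-42) = 3/2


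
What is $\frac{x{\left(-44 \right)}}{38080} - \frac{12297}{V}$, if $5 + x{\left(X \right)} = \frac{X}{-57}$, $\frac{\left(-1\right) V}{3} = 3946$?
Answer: $\frac{4448087227}{4282514880} \approx 1.0387$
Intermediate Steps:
$V = -11838$ ($V = \left(-3\right) 3946 = -11838$)
$x{\left(X \right)} = -5 - \frac{X}{57}$ ($x{\left(X \right)} = -5 + \frac{X}{-57} = -5 + X \left(- \frac{1}{57}\right) = -5 - \frac{X}{57}$)
$\frac{x{\left(-44 \right)}}{38080} - \frac{12297}{V} = \frac{-5 - - \frac{44}{57}}{38080} - \frac{12297}{-11838} = \left(-5 + \frac{44}{57}\right) \frac{1}{38080} - - \frac{4099}{3946} = \left(- \frac{241}{57}\right) \frac{1}{38080} + \frac{4099}{3946} = - \frac{241}{2170560} + \frac{4099}{3946} = \frac{4448087227}{4282514880}$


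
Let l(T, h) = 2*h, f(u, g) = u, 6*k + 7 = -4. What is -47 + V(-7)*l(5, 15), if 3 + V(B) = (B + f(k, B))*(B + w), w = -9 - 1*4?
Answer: 5163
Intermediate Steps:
k = -11/6 (k = -7/6 + (⅙)*(-4) = -7/6 - ⅔ = -11/6 ≈ -1.8333)
w = -13 (w = -9 - 4 = -13)
V(B) = -3 + (-13 + B)*(-11/6 + B) (V(B) = -3 + (B - 11/6)*(B - 13) = -3 + (-11/6 + B)*(-13 + B) = -3 + (-13 + B)*(-11/6 + B))
-47 + V(-7)*l(5, 15) = -47 + (125/6 + (-7)² - 89/6*(-7))*(2*15) = -47 + (125/6 + 49 + 623/6)*30 = -47 + (521/3)*30 = -47 + 5210 = 5163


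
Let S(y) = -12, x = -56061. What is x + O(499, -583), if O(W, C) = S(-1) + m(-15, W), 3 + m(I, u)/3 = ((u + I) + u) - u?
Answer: -54630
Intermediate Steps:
m(I, u) = -9 + 3*I + 3*u (m(I, u) = -9 + 3*(((u + I) + u) - u) = -9 + 3*(((I + u) + u) - u) = -9 + 3*((I + 2*u) - u) = -9 + 3*(I + u) = -9 + (3*I + 3*u) = -9 + 3*I + 3*u)
O(W, C) = -66 + 3*W (O(W, C) = -12 + (-9 + 3*(-15) + 3*W) = -12 + (-9 - 45 + 3*W) = -12 + (-54 + 3*W) = -66 + 3*W)
x + O(499, -583) = -56061 + (-66 + 3*499) = -56061 + (-66 + 1497) = -56061 + 1431 = -54630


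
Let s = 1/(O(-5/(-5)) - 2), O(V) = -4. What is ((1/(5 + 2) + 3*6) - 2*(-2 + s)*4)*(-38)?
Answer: -28310/21 ≈ -1348.1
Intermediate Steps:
s = -1/6 (s = 1/(-4 - 2) = 1/(-6) = -1/6 ≈ -0.16667)
((1/(5 + 2) + 3*6) - 2*(-2 + s)*4)*(-38) = ((1/(5 + 2) + 3*6) - 2*(-2 - 1/6)*4)*(-38) = ((1/7 + 18) - 2*(-13/6)*4)*(-38) = ((1/7 + 18) + (13/3)*4)*(-38) = (127/7 + 52/3)*(-38) = (745/21)*(-38) = -28310/21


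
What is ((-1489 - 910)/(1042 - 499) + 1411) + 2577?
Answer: 2163085/543 ≈ 3983.6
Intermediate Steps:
((-1489 - 910)/(1042 - 499) + 1411) + 2577 = (-2399/543 + 1411) + 2577 = 763774/543 + 2577 = 2163085/543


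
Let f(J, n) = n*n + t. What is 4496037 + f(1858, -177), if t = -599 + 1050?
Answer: 4527817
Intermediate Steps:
t = 451
f(J, n) = 451 + n² (f(J, n) = n*n + 451 = n² + 451 = 451 + n²)
4496037 + f(1858, -177) = 4496037 + (451 + (-177)²) = 4496037 + (451 + 31329) = 4496037 + 31780 = 4527817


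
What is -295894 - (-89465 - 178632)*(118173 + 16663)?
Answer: 36148831198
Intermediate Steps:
-295894 - (-89465 - 178632)*(118173 + 16663) = -295894 - (-268097)*134836 = -295894 - 1*(-36149127092) = -295894 + 36149127092 = 36148831198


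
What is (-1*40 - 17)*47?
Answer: -2679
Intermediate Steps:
(-1*40 - 17)*47 = (-40 - 17)*47 = -57*47 = -2679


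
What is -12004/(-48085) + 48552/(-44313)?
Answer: -600896556/710263535 ≈ -0.84602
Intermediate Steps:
-12004/(-48085) + 48552/(-44313) = -12004*(-1/48085) + 48552*(-1/44313) = 12004/48085 - 16184/14771 = -600896556/710263535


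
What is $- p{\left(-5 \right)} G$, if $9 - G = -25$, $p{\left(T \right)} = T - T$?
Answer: $0$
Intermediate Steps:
$p{\left(T \right)} = 0$
$G = 34$ ($G = 9 - -25 = 9 + 25 = 34$)
$- p{\left(-5 \right)} G = \left(-1\right) 0 \cdot 34 = 0 \cdot 34 = 0$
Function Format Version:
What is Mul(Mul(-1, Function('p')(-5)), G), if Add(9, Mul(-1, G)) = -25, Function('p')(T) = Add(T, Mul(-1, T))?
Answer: 0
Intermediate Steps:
Function('p')(T) = 0
G = 34 (G = Add(9, Mul(-1, -25)) = Add(9, 25) = 34)
Mul(Mul(-1, Function('p')(-5)), G) = Mul(Mul(-1, 0), 34) = Mul(0, 34) = 0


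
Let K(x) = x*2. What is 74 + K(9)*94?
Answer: 1766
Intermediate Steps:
K(x) = 2*x
74 + K(9)*94 = 74 + (2*9)*94 = 74 + 18*94 = 74 + 1692 = 1766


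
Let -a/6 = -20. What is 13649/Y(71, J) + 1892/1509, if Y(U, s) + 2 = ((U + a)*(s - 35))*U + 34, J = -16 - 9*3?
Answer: 1980621251/1596108534 ≈ 1.2409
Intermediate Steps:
a = 120 (a = -6*(-20) = 120)
J = -43 (J = -16 - 1*27 = -16 - 27 = -43)
Y(U, s) = 32 + U*(-35 + s)*(120 + U) (Y(U, s) = -2 + (((U + 120)*(s - 35))*U + 34) = -2 + (((120 + U)*(-35 + s))*U + 34) = -2 + (((-35 + s)*(120 + U))*U + 34) = -2 + (U*(-35 + s)*(120 + U) + 34) = -2 + (34 + U*(-35 + s)*(120 + U)) = 32 + U*(-35 + s)*(120 + U))
13649/Y(71, J) + 1892/1509 = 13649/(32 - 4200*71 - 35*71**2 - 43*71**2 + 120*71*(-43)) + 1892/1509 = 13649/(32 - 298200 - 35*5041 - 43*5041 - 366360) + 1892*(1/1509) = 13649/(32 - 298200 - 176435 - 216763 - 366360) + 1892/1509 = 13649/(-1057726) + 1892/1509 = 13649*(-1/1057726) + 1892/1509 = -13649/1057726 + 1892/1509 = 1980621251/1596108534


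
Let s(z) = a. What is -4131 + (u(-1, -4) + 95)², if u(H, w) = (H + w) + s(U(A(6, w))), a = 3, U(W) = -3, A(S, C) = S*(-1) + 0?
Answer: 4518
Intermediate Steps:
A(S, C) = -S (A(S, C) = -S + 0 = -S)
s(z) = 3
u(H, w) = 3 + H + w (u(H, w) = (H + w) + 3 = 3 + H + w)
-4131 + (u(-1, -4) + 95)² = -4131 + ((3 - 1 - 4) + 95)² = -4131 + (-2 + 95)² = -4131 + 93² = -4131 + 8649 = 4518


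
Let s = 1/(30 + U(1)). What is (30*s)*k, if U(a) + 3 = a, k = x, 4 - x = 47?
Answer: -645/14 ≈ -46.071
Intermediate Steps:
x = -43 (x = 4 - 1*47 = 4 - 47 = -43)
k = -43
U(a) = -3 + a
s = 1/28 (s = 1/(30 + (-3 + 1)) = 1/(30 - 2) = 1/28 ≈ 0.035714)
(30*s)*k = (30*(1/28))*(-43) = (15/14)*(-43) = -645/14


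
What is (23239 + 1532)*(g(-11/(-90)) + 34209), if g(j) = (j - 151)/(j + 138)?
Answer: 10533582883500/12431 ≈ 8.4736e+8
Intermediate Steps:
g(j) = (-151 + j)/(138 + j)
(23239 + 1532)*(g(-11/(-90)) + 34209) = (23239 + 1532)*((-151 - 11/(-90))/(138 - 11/(-90)) + 34209) = 24771*((-151 - 11*(-1/90))/(138 - 11*(-1/90)) + 34209) = 24771*((-151 + 11/90)/(138 + 11/90) + 34209) = 24771*(-13579/90/(12431/90) + 34209) = 24771*((90/12431)*(-13579/90) + 34209) = 24771*(-13579/12431 + 34209) = 24771*(425238500/12431) = 10533582883500/12431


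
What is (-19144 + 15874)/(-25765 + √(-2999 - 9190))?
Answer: 42125775/331923707 + 1635*I*√12189/331923707 ≈ 0.12691 + 0.00054383*I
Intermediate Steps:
(-19144 + 15874)/(-25765 + √(-2999 - 9190)) = -3270/(-25765 + √(-12189)) = -3270/(-25765 + I*√12189)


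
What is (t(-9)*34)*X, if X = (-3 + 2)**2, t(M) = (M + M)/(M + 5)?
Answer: 153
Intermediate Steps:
t(M) = 2*M/(5 + M) (t(M) = (2*M)/(5 + M) = 2*M/(5 + M))
X = 1 (X = (-1)**2 = 1)
(t(-9)*34)*X = ((2*(-9)/(5 - 9))*34)*1 = ((2*(-9)/(-4))*34)*1 = ((2*(-9)*(-1/4))*34)*1 = ((9/2)*34)*1 = 153*1 = 153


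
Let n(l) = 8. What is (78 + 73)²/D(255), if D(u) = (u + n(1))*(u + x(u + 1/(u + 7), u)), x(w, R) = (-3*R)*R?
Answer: -22801/51237660 ≈ -0.00044500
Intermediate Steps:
x(w, R) = -3*R²
D(u) = (8 + u)*(u - 3*u²) (D(u) = (u + 8)*(u - 3*u²) = (8 + u)*(u - 3*u²))
(78 + 73)²/D(255) = (78 + 73)²/((255*(8 - 23*255 - 3*255²))) = 151²/((255*(8 - 5865 - 3*65025))) = 22801/((255*(8 - 5865 - 195075))) = 22801/((255*(-200932))) = 22801/(-51237660) = 22801*(-1/51237660) = -22801/51237660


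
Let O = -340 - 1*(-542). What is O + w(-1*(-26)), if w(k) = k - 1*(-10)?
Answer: 238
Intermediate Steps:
O = 202 (O = -340 + 542 = 202)
w(k) = 10 + k (w(k) = k + 10 = 10 + k)
O + w(-1*(-26)) = 202 + (10 - 1*(-26)) = 202 + (10 + 26) = 202 + 36 = 238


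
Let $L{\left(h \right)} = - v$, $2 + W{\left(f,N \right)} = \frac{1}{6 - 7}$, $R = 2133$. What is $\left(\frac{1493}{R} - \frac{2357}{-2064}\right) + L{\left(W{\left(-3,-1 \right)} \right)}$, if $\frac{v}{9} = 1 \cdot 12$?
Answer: $- \frac{155787421}{1467504} \approx -106.16$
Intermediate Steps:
$W{\left(f,N \right)} = -3$ ($W{\left(f,N \right)} = -2 + \frac{1}{6 - 7} = -2 + \frac{1}{-1} = -2 - 1 = -3$)
$v = 108$ ($v = 9 \cdot 1 \cdot 12 = 9 \cdot 12 = 108$)
$L{\left(h \right)} = -108$ ($L{\left(h \right)} = \left(-1\right) 108 = -108$)
$\left(\frac{1493}{R} - \frac{2357}{-2064}\right) + L{\left(W{\left(-3,-1 \right)} \right)} = \left(\frac{1493}{2133} - \frac{2357}{-2064}\right) - 108 = \left(1493 \cdot \frac{1}{2133} - - \frac{2357}{2064}\right) - 108 = \left(\frac{1493}{2133} + \frac{2357}{2064}\right) - 108 = \frac{2703011}{1467504} - 108 = - \frac{155787421}{1467504}$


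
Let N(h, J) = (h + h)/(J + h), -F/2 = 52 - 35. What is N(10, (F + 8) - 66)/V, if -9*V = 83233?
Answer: 90/3412553 ≈ 2.6373e-5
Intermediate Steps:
V = -83233/9 (V = -⅑*83233 = -83233/9 ≈ -9248.1)
F = -34 (F = -2*(52 - 35) = -2*17 = -34)
N(h, J) = 2*h/(J + h) (N(h, J) = (2*h)/(J + h) = 2*h/(J + h))
N(10, (F + 8) - 66)/V = (2*10/(((-34 + 8) - 66) + 10))/(-83233/9) = (2*10/((-26 - 66) + 10))*(-9/83233) = (2*10/(-92 + 10))*(-9/83233) = (2*10/(-82))*(-9/83233) = (2*10*(-1/82))*(-9/83233) = -10/41*(-9/83233) = 90/3412553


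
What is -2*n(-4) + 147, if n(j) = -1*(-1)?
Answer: 145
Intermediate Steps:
n(j) = 1
-2*n(-4) + 147 = -2*1 + 147 = -2 + 147 = 145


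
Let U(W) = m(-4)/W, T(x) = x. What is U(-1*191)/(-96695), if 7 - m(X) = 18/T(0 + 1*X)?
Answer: 23/36937490 ≈ 6.2267e-7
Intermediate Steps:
m(X) = 7 - 18/X (m(X) = 7 - 18/(0 + 1*X) = 7 - 18/(0 + X) = 7 - 18/X)
U(W) = 23/(2*W) (U(W) = (7 - 18/(-4))/W = (7 - 18*(-¼))/W = (7 + 9/2)/W = 23/(2*W))
U(-1*191)/(-96695) = (23/(2*((-1*191))))/(-96695) = ((23/2)/(-191))*(-1/96695) = ((23/2)*(-1/191))*(-1/96695) = -23/382*(-1/96695) = 23/36937490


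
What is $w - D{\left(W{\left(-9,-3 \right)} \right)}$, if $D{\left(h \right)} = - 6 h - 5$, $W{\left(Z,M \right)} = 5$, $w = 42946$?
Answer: $42981$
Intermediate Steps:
$D{\left(h \right)} = -5 - 6 h$
$w - D{\left(W{\left(-9,-3 \right)} \right)} = 42946 - \left(-5 - 30\right) = 42946 - -35 = 42946 + 35 = 42981$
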